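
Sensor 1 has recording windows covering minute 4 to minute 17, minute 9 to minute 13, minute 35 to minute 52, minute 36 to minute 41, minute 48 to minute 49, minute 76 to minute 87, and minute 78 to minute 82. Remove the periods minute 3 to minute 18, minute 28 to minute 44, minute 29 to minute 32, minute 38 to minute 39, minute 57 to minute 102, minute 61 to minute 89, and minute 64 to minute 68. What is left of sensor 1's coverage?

A, merged: minute 4 to minute 17, minute 35 to minute 52, minute 76 to minute 87.
B, merged: minute 3 to minute 18, minute 28 to minute 44, minute 57 to minute 102.
minute 4 to minute 17: fully covered by B → removed.
minute 35 to minute 52 minus B → minute 44 to minute 52.
minute 76 to minute 87: fully covered by B → removed.

minute 44 to minute 52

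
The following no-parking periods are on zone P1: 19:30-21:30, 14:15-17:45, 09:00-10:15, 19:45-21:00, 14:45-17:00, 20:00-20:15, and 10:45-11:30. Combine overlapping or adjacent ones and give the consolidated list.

Sort by start: 09:00–10:15, 10:45–11:30, 14:15–17:45, 14:45–17:00, 19:30–21:30, 19:45–21:00, 20:00–20:15.
10:45–11:30 is disjoint → start new block.
14:15–17:45 is disjoint → start new block.
14:45–17:00 overlaps/touches 14:15–17:45 → extend to 14:15–17:45.
19:30–21:30 is disjoint → start new block.
19:45–21:00 overlaps/touches 19:30–21:30 → extend to 19:30–21:30.
20:00–20:15 overlaps/touches 19:30–21:30 → extend to 19:30–21:30.

09:00–10:15, 10:45–11:30, 14:15–17:45, 19:30–21:30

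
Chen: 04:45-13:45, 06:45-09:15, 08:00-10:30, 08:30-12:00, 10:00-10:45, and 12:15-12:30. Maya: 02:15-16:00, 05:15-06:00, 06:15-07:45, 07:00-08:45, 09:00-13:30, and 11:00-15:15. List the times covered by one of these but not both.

First set merges to 04:45–13:45.
Second set merges to 02:15–16:00.
Only in the first: none.
Only in the second: 02:15–04:45, 13:45–16:00.
Together these are the periods covered by exactly one.

02:15–04:45, 13:45–16:00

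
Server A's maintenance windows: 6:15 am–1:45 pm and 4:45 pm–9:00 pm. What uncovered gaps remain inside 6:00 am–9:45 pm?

6:00 am–6:15 am, 1:45 pm–4:45 pm, 9:00 pm–9:45 pm

The merged coverage is 6:15 am–1:45 pm, 4:45 pm–9:00 pm.
Complement within 6:00 am–9:45 pm: 6:00 am–6:15 am, 1:45 pm–4:45 pm, 9:00 pm–9:45 pm.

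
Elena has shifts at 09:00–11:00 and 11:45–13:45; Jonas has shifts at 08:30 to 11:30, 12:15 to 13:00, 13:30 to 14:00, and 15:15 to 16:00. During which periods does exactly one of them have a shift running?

Only in the first: 11:45–12:15, 13:00–13:30.
Only in the second: 08:30–09:00, 11:00–11:30, 13:45–14:00, 15:15–16:00.
Together these are the periods covered by exactly one.

08:30–09:00, 11:00–11:30, 11:45–12:15, 13:00–13:30, 13:45–14:00, 15:15–16:00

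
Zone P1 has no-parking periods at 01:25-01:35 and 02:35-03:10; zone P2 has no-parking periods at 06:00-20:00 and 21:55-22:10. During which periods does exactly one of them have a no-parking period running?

A \ B = 01:25-01:35, 02:35-03:10.
B \ A = 06:00-20:00, 21:55-22:10.
Union of the two gives the symmetric difference.

01:25-01:35, 02:35-03:10, 06:00-20:00, 21:55-22:10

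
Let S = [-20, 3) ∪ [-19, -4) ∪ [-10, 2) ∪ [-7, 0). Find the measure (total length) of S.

Merged: [-20, 3).
Length: 23.

23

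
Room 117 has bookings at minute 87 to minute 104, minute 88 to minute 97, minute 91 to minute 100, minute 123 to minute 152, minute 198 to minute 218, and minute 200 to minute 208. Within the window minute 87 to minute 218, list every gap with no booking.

minute 104 to minute 123, minute 152 to minute 198

After merging, the occupied span is minute 87 to minute 104, minute 123 to minute 152, minute 198 to minute 218.
Complement within minute 87 to minute 218: minute 104 to minute 123, minute 152 to minute 198.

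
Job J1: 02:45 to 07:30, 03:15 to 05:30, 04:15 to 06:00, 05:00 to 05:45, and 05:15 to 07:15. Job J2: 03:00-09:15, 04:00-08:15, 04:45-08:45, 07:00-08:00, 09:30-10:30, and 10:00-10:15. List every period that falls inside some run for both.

First set merges to 02:45-07:30.
Second set merges to 03:00-09:15, 09:30-10:30.
02:45-07:30 meets the second set on 03:00-07:30.

03:00-07:30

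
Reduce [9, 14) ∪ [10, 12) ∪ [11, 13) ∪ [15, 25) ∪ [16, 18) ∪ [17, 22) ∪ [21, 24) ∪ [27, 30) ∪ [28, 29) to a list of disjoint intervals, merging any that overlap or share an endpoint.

[9, 14) ∪ [15, 25) ∪ [27, 30)

[10, 12) overlaps/touches [9, 14) → extend to [9, 14).
[11, 13) overlaps/touches [9, 14) → extend to [9, 14).
[15, 25) is disjoint → start new block.
[16, 18) overlaps/touches [15, 25) → extend to [15, 25).
[17, 22) overlaps/touches [15, 25) → extend to [15, 25).
[21, 24) overlaps/touches [15, 25) → extend to [15, 25).
[27, 30) is disjoint → start new block.
[28, 29) overlaps/touches [27, 30) → extend to [27, 30).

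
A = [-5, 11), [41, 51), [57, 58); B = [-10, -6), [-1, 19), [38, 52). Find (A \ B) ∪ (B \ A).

[-10, -6) ∪ [-5, -1) ∪ [11, 19) ∪ [38, 41) ∪ [51, 52) ∪ [57, 58)

A but not B: [-5, -1), [57, 58).
B but not A: [-10, -6), [11, 19), [38, 41), [51, 52).
Combining gives A △ B.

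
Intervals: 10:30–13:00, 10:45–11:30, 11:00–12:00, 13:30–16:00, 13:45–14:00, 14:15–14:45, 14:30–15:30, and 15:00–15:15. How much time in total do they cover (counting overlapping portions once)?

Merged: 10:30–13:00, 13:30–16:00.
Lengths: 2 h 30 min + 2 h 30 min = 5 h.

5 h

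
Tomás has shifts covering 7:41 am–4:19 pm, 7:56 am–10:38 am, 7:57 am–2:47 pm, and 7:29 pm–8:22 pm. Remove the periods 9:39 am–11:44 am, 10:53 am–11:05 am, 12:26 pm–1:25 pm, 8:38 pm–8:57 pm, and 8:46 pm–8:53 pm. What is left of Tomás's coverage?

7:41 am–9:39 am, 11:44 am–12:26 pm, 1:25 pm–4:19 pm, 7:29 pm–8:22 pm

Merge the first list: 7:41 am–4:19 pm, 7:29 pm–8:22 pm.
Merge the second list: 9:39 am–11:44 am, 12:26 pm–1:25 pm, 8:38 pm–8:57 pm.
7:41 am–4:19 pm minus B → 7:41 am–9:39 am, 11:44 am–12:26 pm, 1:25 pm–4:19 pm.
7:29 pm–8:22 pm: no B overlap → unchanged.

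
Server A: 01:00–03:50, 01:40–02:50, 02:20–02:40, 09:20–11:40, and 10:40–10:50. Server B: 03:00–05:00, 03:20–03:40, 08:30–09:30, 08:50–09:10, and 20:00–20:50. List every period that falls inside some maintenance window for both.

A, merged: 01:00-03:50, 09:20-11:40.
B, merged: 03:00-05:00, 08:30-09:30, 20:00-20:50.
01:00-03:50 meets the second set on 03:00-03:50.
09:20-11:40 meets the second set on 09:20-09:30.

03:00-03:50, 09:20-09:30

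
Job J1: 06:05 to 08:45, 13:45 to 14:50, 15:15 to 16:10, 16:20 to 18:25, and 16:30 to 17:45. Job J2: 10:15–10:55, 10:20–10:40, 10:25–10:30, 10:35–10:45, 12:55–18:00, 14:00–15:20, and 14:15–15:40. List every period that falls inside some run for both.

First set merges to 06:05–08:45, 13:45–14:50, 15:15–16:10, 16:20–18:25.
Second set merges to 10:15–10:55, 12:55–18:00.
06:05–08:45 falls entirely outside B.
13:45–14:50 overlaps B on 13:45–14:50.
15:15–16:10 overlaps B on 15:15–16:10.
16:20–18:25 overlaps B on 16:20–18:00.

13:45–14:50, 15:15–16:10, 16:20–18:00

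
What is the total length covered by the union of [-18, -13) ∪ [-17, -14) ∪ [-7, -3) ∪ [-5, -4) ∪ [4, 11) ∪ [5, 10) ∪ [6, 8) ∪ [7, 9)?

Merged: [-18, -13), [-7, -3), [4, 11).
Lengths: 5 + 4 + 7 = 16.

16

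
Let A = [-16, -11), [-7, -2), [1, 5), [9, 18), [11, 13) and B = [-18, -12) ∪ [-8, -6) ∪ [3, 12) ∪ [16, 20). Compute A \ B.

Merge the first list: [-16, -11), [-7, -2), [1, 5), [9, 18).
[-16, -11) with B removed leaves [-12, -11).
[-7, -2) with B removed leaves [-6, -2).
[1, 5) with B removed leaves [1, 3).
[9, 18) with B removed leaves [12, 16).

[-12, -11) ∪ [-6, -2) ∪ [1, 3) ∪ [12, 16)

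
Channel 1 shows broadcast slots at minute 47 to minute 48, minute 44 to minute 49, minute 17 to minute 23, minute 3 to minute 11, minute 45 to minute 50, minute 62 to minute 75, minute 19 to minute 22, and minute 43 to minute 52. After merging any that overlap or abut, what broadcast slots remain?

minute 3 to minute 11, minute 17 to minute 23, minute 43 to minute 52, minute 62 to minute 75

Sort by start: minute 3 to minute 11, minute 17 to minute 23, minute 19 to minute 22, minute 43 to minute 52, minute 44 to minute 49, minute 45 to minute 50, minute 47 to minute 48, minute 62 to minute 75.
minute 17 to minute 23 is disjoint → start new block.
minute 19 to minute 22 overlaps/touches minute 17 to minute 23 → extend to minute 17 to minute 23.
minute 43 to minute 52 is disjoint → start new block.
minute 44 to minute 49 overlaps/touches minute 43 to minute 52 → extend to minute 43 to minute 52.
minute 45 to minute 50 overlaps/touches minute 43 to minute 52 → extend to minute 43 to minute 52.
minute 47 to minute 48 overlaps/touches minute 43 to minute 52 → extend to minute 43 to minute 52.
minute 62 to minute 75 is disjoint → start new block.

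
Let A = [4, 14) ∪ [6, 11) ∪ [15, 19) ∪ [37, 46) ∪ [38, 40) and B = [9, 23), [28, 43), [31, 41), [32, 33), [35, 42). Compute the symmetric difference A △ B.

[4, 9) ∪ [14, 15) ∪ [19, 23) ∪ [28, 37) ∪ [43, 46)

First set merges to [4, 14), [15, 19), [37, 46).
Second set merges to [9, 23), [28, 43).
A but not B: [4, 9), [43, 46).
B but not A: [14, 15), [19, 23), [28, 37).
Combining gives A △ B.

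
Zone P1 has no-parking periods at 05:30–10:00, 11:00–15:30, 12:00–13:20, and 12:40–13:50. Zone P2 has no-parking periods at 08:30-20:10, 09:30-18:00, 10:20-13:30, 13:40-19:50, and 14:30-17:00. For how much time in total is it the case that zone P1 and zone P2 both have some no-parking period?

6 h

First set merges to 05:30-10:00, 11:00-15:30.
Second set merges to 08:30-20:10.
A ∩ B = 08:30-10:00, 11:00-15:30.
Total: 1 h 30 min + 4 h 30 min = 6 h.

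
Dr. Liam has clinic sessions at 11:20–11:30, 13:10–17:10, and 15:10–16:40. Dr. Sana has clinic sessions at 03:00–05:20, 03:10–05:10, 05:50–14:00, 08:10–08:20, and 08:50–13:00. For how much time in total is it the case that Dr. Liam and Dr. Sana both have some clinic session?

A, merged: 11:20–11:30, 13:10–17:10.
B, merged: 03:00–05:20, 05:50–14:00.
A ∩ B = 11:20–11:30, 13:10–14:00.
Total: 10 min + 50 min = 1 h.

1 h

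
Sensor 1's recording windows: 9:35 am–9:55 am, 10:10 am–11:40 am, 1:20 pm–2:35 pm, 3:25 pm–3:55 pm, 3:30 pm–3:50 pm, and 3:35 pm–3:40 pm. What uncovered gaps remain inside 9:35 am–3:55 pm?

9:55 am–10:10 am, 11:40 am–1:20 pm, 2:35 pm–3:25 pm

Covered (merged): 9:35 am–9:55 am, 10:10 am–11:40 am, 1:20 pm–2:35 pm, 3:25 pm–3:55 pm.
Uncovered inside 9:35 am–3:55 pm: 9:55 am–10:10 am, 11:40 am–1:20 pm, 2:35 pm–3:25 pm.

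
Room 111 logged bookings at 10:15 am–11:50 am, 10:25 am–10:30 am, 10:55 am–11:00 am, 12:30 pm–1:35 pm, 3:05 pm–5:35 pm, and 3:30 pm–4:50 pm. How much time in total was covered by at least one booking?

5 h 10 min

Merged: 10:15 am–11:50 am, 12:30 pm–1:35 pm, 3:05 pm–5:35 pm.
Lengths: 1 h 35 min + 1 h 5 min + 2 h 30 min = 5 h 10 min.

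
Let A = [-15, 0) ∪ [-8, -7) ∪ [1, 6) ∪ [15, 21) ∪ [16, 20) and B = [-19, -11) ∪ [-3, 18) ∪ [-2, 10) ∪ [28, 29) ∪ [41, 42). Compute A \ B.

First set merges to [-15, 0), [1, 6), [15, 21).
Second set merges to [-19, -11), [-3, 18), [28, 29), [41, 42).
[-15, 0) with B removed leaves [-11, -3).
[1, 6) lies entirely inside B → drops out.
[15, 21) with B removed leaves [18, 21).

[-11, -3) ∪ [18, 21)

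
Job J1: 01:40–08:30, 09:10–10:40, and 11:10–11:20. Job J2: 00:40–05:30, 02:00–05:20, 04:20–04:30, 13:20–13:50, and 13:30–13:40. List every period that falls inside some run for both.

B, merged: 00:40–05:30, 13:20–13:50.
01:40–08:30 overlaps B on 01:40–05:30.
09:10–10:40 falls entirely outside B.
11:10–11:20 falls entirely outside B.

01:40–05:30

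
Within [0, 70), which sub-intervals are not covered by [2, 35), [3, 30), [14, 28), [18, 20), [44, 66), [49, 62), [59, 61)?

[0, 2) ∪ [35, 44) ∪ [66, 70)

After merging, the occupied span is [2, 35), [44, 66).
Complement within [0, 70): [0, 2), [35, 44), [66, 70).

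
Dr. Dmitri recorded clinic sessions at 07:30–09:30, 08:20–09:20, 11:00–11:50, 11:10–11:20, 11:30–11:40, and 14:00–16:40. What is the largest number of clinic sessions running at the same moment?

2

Sweep endpoints in order; track running count of active intervals.
Peak of 2 reached at 08:20.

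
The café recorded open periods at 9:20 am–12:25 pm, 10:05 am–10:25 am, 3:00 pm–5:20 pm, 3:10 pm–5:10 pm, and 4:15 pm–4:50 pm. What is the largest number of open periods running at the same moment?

3

At 4:15 pm, 3 of the intervals are simultaneously active.
No point has more.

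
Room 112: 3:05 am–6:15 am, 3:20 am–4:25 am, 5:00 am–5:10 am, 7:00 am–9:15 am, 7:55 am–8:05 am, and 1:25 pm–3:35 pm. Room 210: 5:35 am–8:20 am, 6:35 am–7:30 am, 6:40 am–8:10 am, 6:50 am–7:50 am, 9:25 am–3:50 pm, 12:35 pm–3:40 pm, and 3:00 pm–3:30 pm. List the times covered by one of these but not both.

Merge the first list: 3:05 am-6:15 am, 7:00 am-9:15 am, 1:25 pm-3:35 pm.
Merge the second list: 5:35 am-8:20 am, 9:25 am-3:50 pm.
Only in the first: 3:05 am-5:35 am, 8:20 am-9:15 am.
Only in the second: 6:15 am-7:00 am, 9:25 am-1:25 pm, 3:35 pm-3:50 pm.
Together these are the periods covered by exactly one.

3:05 am-5:35 am, 6:15 am-7:00 am, 8:20 am-9:15 am, 9:25 am-1:25 pm, 3:35 pm-3:50 pm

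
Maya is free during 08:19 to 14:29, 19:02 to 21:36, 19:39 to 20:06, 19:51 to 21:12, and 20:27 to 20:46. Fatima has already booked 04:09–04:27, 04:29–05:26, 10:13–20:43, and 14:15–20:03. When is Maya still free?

First set merges to 08:19–14:29, 19:02–21:36.
Second set merges to 04:09–04:27, 04:29–05:26, 10:13–20:43.
08:19–14:29 minus B → 08:19–10:13.
19:02–21:36 minus B → 20:43–21:36.

08:19–10:13, 20:43–21:36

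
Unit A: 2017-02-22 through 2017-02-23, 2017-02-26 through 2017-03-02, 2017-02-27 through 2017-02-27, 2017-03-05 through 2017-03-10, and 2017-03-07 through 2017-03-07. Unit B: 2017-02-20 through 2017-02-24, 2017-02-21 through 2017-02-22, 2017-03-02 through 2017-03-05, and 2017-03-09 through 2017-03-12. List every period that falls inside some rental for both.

First set merges to 2017-02-22 through 2017-02-23, 2017-02-26 through 2017-03-02, 2017-03-05 through 2017-03-10.
Second set merges to 2017-02-20 through 2017-02-24, 2017-03-02 through 2017-03-05, 2017-03-09 through 2017-03-12.
2017-02-22 through 2017-02-23 ∩ B → 2017-02-22 through 2017-02-23.
2017-02-26 through 2017-03-02 ∩ B → 2017-03-02 through 2017-03-02.
2017-03-05 through 2017-03-10 ∩ B → 2017-03-05 through 2017-03-05, 2017-03-09 through 2017-03-10.

2017-02-22 through 2017-02-23, 2017-03-02 through 2017-03-02, 2017-03-05 through 2017-03-05, 2017-03-09 through 2017-03-10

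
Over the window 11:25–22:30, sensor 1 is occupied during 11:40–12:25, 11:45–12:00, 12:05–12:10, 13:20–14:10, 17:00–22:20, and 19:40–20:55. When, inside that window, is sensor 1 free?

11:25–11:40, 12:25–13:20, 14:10–17:00, 22:20–22:30

After merging, the occupied span is 11:40–12:25, 13:20–14:10, 17:00–22:20.
Gaps within 11:25–22:30: 11:25–11:40, 12:25–13:20, 14:10–17:00, 22:20–22:30.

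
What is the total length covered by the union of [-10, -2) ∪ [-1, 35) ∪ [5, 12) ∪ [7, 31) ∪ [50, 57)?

Merged: [-10, -2), [-1, 35), [50, 57).
Lengths: 8 + 36 + 7 = 51.

51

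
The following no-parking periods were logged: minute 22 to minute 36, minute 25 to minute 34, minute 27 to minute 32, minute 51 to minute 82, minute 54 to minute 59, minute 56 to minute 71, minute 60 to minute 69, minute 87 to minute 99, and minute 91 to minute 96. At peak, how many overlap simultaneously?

At minute 27, 3 of the intervals are simultaneously active.
No point has more.

3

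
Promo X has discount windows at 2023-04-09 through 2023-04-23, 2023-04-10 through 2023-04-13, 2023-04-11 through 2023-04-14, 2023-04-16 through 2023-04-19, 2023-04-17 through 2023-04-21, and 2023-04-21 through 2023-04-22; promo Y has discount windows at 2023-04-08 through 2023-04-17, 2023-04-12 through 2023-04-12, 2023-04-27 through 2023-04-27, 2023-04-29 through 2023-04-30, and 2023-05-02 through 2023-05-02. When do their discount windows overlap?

2023-04-09 through 2023-04-17

Merge the first list: 2023-04-09 through 2023-04-23.
Merge the second list: 2023-04-08 through 2023-04-17, 2023-04-27 through 2023-04-27, 2023-04-29 through 2023-04-30, 2023-05-02 through 2023-05-02.
2023-04-09 through 2023-04-23 overlaps B on 2023-04-09 through 2023-04-17.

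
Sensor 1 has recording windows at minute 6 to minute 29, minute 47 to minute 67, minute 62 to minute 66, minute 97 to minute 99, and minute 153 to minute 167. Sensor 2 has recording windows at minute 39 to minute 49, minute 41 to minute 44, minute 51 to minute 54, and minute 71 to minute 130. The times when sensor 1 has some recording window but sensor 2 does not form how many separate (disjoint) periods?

4

First set merges to minute 6 to minute 29, minute 47 to minute 67, minute 97 to minute 99, minute 153 to minute 167.
Second set merges to minute 39 to minute 49, minute 51 to minute 54, minute 71 to minute 130.
A \ B = minute 6 to minute 29, minute 49 to minute 51, minute 54 to minute 67, minute 153 to minute 167.
That is 4 disjoint pieces.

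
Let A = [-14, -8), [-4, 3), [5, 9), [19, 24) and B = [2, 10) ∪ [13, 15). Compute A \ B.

[-14, -8) ∪ [-4, 2) ∪ [19, 24)

[-14, -8): no B overlap → unchanged.
[-4, 3) minus B → [-4, 2).
[5, 9): fully covered by B → removed.
[19, 24): no B overlap → unchanged.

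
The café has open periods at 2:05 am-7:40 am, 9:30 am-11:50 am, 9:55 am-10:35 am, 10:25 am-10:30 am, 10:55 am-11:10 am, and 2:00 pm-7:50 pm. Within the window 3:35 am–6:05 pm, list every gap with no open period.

7:40 am-9:30 am, 11:50 am-2:00 pm

After merging, the occupied span is 2:05 am-7:40 am, 9:30 am-11:50 am, 2:00 pm-7:50 pm.
Gaps within 3:35 am-6:05 pm: 7:40 am-9:30 am, 11:50 am-2:00 pm.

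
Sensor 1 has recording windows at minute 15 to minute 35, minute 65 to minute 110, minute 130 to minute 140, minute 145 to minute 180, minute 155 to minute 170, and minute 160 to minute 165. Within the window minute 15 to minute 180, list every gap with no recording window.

minute 35 to minute 65, minute 110 to minute 130, minute 140 to minute 145

The merged coverage is minute 15 to minute 35, minute 65 to minute 110, minute 130 to minute 140, minute 145 to minute 180.
Uncovered inside minute 15 to minute 180: minute 35 to minute 65, minute 110 to minute 130, minute 140 to minute 145.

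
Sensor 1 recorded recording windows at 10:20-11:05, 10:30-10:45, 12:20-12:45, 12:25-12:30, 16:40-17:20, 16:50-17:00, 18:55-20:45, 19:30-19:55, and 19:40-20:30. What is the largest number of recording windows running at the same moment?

Walk the sorted start/end points keeping a running depth.
The depth first hits 3 at 19:40.

3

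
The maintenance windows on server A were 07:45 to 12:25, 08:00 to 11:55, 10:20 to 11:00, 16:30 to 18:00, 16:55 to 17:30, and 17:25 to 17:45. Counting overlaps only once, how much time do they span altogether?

Merged: 07:45-12:25, 16:30-18:00.
Lengths: 4 h 40 min + 1 h 30 min = 6 h 10 min.

6 h 10 min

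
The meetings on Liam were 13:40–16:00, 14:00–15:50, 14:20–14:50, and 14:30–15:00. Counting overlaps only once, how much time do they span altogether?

2 h 20 min

Merged: 13:40–16:00.
Length: 2 h 20 min.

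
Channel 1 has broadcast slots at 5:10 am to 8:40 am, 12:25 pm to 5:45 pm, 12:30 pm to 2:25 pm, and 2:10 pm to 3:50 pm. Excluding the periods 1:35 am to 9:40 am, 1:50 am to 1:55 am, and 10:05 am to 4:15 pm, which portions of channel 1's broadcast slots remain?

4:15 pm–5:45 pm

Merge the first list: 5:10 am–8:40 am, 12:25 pm–5:45 pm.
Merge the second list: 1:35 am–9:40 am, 10:05 am–4:15 pm.
5:10 am–8:40 am lies entirely inside B → drops out.
12:25 pm–5:45 pm with B removed leaves 4:15 pm–5:45 pm.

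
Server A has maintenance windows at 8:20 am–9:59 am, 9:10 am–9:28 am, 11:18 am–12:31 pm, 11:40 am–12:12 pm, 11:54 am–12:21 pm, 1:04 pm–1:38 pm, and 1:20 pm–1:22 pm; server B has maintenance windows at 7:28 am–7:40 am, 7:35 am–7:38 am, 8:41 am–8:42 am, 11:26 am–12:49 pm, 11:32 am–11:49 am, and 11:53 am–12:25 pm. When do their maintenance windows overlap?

First set merges to 8:20 am-9:59 am, 11:18 am-12:31 pm, 1:04 pm-1:38 pm.
Second set merges to 7:28 am-7:40 am, 8:41 am-8:42 am, 11:26 am-12:49 pm.
8:20 am-9:59 am ∩ B → 8:41 am-8:42 am.
11:18 am-12:31 pm ∩ B → 11:26 am-12:31 pm.
1:04 pm-1:38 pm meets no B interval.

8:41 am-8:42 am, 11:26 am-12:31 pm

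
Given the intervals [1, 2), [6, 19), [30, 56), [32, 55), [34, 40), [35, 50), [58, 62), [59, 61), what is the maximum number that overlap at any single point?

Walk the sorted start/end points keeping a running depth.
The depth first hits 4 at 35.

4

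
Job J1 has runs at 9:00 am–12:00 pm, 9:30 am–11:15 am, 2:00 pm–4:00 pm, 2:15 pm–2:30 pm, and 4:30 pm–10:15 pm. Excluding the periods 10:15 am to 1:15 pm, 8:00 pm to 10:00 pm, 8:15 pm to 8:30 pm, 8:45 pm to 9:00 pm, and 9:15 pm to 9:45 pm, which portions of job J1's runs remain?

First set merges to 9:00 am–12:00 pm, 2:00 pm–4:00 pm, 4:30 pm–10:15 pm.
Second set merges to 10:15 am–1:15 pm, 8:00 pm–10:00 pm.
9:00 am–12:00 pm with B removed leaves 9:00 am–10:15 am.
2:00 pm–4:00 pm is untouched.
4:30 pm–10:15 pm with B removed leaves 4:30 pm–8:00 pm, 10:00 pm–10:15 pm.

9:00 am–10:15 am, 2:00 pm–4:00 pm, 4:30 pm–8:00 pm, 10:00 pm–10:15 pm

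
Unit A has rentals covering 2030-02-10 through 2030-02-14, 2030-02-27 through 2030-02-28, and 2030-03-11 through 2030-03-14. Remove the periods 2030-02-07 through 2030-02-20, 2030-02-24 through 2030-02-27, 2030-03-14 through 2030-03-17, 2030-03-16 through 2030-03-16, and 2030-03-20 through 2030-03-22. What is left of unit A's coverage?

B, merged: 2030-02-07 through 2030-02-20, 2030-02-24 through 2030-02-27, 2030-03-14 through 2030-03-17, 2030-03-20 through 2030-03-22.
2030-02-10 through 2030-02-14 lies entirely inside B → drops out.
2030-02-27 through 2030-02-28 with B removed leaves 2030-02-28 through 2030-02-28.
2030-03-11 through 2030-03-14 with B removed leaves 2030-03-11 through 2030-03-13.

2030-02-28 through 2030-02-28, 2030-03-11 through 2030-03-13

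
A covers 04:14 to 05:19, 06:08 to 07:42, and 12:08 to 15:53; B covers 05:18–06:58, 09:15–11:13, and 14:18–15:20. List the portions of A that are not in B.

04:14–05:18, 06:58–07:42, 12:08–14:18, 15:20–15:53

04:14–05:19 \ B = 04:14–05:18.
06:08–07:42 \ B = 06:58–07:42.
12:08–15:53 \ B = 12:08–14:18, 15:20–15:53.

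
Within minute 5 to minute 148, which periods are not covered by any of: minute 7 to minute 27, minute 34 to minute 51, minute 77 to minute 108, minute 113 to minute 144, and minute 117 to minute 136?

minute 5 to minute 7, minute 27 to minute 34, minute 51 to minute 77, minute 108 to minute 113, minute 144 to minute 148

After merging, the occupied span is minute 7 to minute 27, minute 34 to minute 51, minute 77 to minute 108, minute 113 to minute 144.
Gaps within minute 5 to minute 148: minute 5 to minute 7, minute 27 to minute 34, minute 51 to minute 77, minute 108 to minute 113, minute 144 to minute 148.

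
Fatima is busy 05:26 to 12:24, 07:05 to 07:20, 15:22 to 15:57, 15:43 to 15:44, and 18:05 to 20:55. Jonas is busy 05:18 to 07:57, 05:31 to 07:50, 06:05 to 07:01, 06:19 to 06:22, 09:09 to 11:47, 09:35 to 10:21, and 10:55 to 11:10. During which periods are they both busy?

Merge the first list: 05:26–12:24, 15:22–15:57, 18:05–20:55.
Merge the second list: 05:18–07:57, 09:09–11:47.
05:26–12:24 meets the second set on 05:26–07:57, 09:09–11:47.
15:22–15:57: no overlap with the second set.
18:05–20:55: no overlap with the second set.

05:26–07:57, 09:09–11:47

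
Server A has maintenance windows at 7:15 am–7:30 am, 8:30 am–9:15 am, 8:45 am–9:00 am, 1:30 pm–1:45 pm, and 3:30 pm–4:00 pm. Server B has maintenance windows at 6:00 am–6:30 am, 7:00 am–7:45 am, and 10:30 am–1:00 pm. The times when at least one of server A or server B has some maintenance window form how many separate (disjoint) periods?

6

Merge the first list: 7:15 am–7:30 am, 8:30 am–9:15 am, 1:30 pm–1:45 pm, 3:30 pm–4:00 pm.
A ∪ B = 6:00 am–6:30 am, 7:00 am–7:45 am, 8:30 am–9:15 am, 10:30 am–1:00 pm, 1:30 pm–1:45 pm, 3:30 pm–4:00 pm.
That is 6 disjoint pieces.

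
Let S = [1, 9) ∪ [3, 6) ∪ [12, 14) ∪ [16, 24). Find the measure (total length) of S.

Merged: [1, 9), [12, 14), [16, 24).
Lengths: 8 + 2 + 8 = 18.

18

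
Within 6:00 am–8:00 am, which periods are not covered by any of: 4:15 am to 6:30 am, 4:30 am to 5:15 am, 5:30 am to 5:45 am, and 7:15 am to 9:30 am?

After merging, the occupied span is 4:15 am-6:30 am, 7:15 am-9:30 am.
Uncovered inside 6:00 am-8:00 am: 6:30 am-7:15 am.

6:30 am-7:15 am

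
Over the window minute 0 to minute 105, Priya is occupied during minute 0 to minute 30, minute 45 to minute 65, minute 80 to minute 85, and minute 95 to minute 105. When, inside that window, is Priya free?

minute 30 to minute 45, minute 65 to minute 80, minute 85 to minute 95

The merged coverage is minute 0 to minute 30, minute 45 to minute 65, minute 80 to minute 85, minute 95 to minute 105.
Gaps within minute 0 to minute 105: minute 30 to minute 45, minute 65 to minute 80, minute 85 to minute 95.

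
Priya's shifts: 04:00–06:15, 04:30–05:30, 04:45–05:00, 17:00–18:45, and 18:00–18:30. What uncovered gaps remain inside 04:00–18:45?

The merged coverage is 04:00-06:15, 17:00-18:45.
Gaps within 04:00-18:45: 06:15-17:00.

06:15-17:00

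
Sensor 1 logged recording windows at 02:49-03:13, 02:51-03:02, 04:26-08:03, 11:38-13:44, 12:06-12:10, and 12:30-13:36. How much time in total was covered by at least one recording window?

6 h 7 min

Merged: 02:49–03:13, 04:26–08:03, 11:38–13:44.
Lengths: 24 min + 3 h 37 min + 2 h 6 min = 6 h 7 min.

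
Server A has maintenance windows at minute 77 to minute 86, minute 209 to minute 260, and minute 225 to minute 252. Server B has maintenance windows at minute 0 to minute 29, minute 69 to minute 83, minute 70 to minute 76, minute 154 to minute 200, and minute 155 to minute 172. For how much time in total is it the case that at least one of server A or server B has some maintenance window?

143 minutes

A, merged: minute 77 to minute 86, minute 209 to minute 260.
B, merged: minute 0 to minute 29, minute 69 to minute 83, minute 154 to minute 200.
A ∪ B = minute 0 to minute 29, minute 69 to minute 86, minute 154 to minute 200, minute 209 to minute 260.
Total: 29 minutes + 17 minutes + 46 minutes + 51 minutes = 143 minutes.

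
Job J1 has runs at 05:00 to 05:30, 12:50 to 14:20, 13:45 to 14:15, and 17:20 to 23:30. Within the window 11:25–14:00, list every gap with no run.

Covered (merged): 05:00–05:30, 12:50–14:20, 17:20–23:30.
Complement within 11:25–14:00: 11:25–12:50.

11:25–12:50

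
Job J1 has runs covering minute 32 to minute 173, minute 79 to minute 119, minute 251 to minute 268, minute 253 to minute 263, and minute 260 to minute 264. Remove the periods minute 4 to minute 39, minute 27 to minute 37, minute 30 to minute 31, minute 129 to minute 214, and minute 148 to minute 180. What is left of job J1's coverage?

A, merged: minute 32 to minute 173, minute 251 to minute 268.
B, merged: minute 4 to minute 39, minute 129 to minute 214.
minute 32 to minute 173 \ B = minute 39 to minute 129.
minute 251 to minute 268: nothing removed.

minute 39 to minute 129, minute 251 to minute 268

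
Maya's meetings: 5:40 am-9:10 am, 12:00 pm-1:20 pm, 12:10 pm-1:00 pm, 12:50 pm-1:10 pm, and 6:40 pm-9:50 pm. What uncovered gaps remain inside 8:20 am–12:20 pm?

9:10 am–12:00 pm

The merged coverage is 5:40 am–9:10 am, 12:00 pm–1:20 pm, 6:40 pm–9:50 pm.
Complement within 8:20 am–12:20 pm: 9:10 am–12:00 pm.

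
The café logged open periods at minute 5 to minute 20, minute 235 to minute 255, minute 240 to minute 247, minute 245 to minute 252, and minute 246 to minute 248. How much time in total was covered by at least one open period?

35 minutes

Merged: minute 5 to minute 20, minute 235 to minute 255.
Lengths: 15 minutes + 20 minutes = 35 minutes.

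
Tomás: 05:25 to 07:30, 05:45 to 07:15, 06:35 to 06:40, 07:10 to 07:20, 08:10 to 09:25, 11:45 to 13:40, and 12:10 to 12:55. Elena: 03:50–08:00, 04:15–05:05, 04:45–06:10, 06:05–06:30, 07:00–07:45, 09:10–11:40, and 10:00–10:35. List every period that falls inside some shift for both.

05:25–07:30, 09:10–09:25

First set merges to 05:25–07:30, 08:10–09:25, 11:45–13:40.
Second set merges to 03:50–08:00, 09:10–11:40.
05:25–07:30 ∩ B → 05:25–07:30.
08:10–09:25 ∩ B → 09:10–09:25.
11:45–13:40 meets no B interval.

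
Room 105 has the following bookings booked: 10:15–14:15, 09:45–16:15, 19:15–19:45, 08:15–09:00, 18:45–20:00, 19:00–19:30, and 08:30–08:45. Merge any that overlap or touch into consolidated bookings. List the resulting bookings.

08:15-09:00, 09:45-16:15, 18:45-20:00

Sort by start: 08:15-09:00, 08:30-08:45, 09:45-16:15, 10:15-14:15, 18:45-20:00, 19:00-19:30, 19:15-19:45.
08:30-08:45 overlaps/touches 08:15-09:00 → extend to 08:15-09:00.
09:45-16:15 is disjoint → start new block.
10:15-14:15 overlaps/touches 09:45-16:15 → extend to 09:45-16:15.
18:45-20:00 is disjoint → start new block.
19:00-19:30 overlaps/touches 18:45-20:00 → extend to 18:45-20:00.
19:15-19:45 overlaps/touches 18:45-20:00 → extend to 18:45-20:00.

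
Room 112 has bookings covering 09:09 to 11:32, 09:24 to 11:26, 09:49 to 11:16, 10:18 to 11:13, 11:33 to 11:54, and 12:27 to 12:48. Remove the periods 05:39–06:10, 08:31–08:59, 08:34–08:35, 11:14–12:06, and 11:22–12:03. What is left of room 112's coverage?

Merge the first list: 09:09–11:32, 11:33–11:54, 12:27–12:48.
Merge the second list: 05:39–06:10, 08:31–08:59, 11:14–12:06.
09:09–11:32 minus B → 09:09–11:14.
11:33–11:54: fully covered by B → removed.
12:27–12:48: no B overlap → unchanged.

09:09–11:14, 12:27–12:48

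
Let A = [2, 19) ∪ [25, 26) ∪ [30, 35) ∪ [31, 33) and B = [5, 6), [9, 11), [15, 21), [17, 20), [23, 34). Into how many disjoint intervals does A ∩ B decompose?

Merge the first list: [2, 19), [25, 26), [30, 35).
Merge the second list: [5, 6), [9, 11), [15, 21), [23, 34).
A ∩ B = [5, 6), [9, 11), [15, 19), [25, 26), [30, 34).
That is 5 disjoint pieces.

5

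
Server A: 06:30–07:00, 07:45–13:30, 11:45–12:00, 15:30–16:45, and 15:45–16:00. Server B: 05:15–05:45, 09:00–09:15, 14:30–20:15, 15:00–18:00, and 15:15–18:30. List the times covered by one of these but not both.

05:15–05:45, 06:30–07:00, 07:45–09:00, 09:15–13:30, 14:30–15:30, 16:45–20:15

Merge the first list: 06:30–07:00, 07:45–13:30, 15:30–16:45.
Merge the second list: 05:15–05:45, 09:00–09:15, 14:30–20:15.
Only in the first: 06:30–07:00, 07:45–09:00, 09:15–13:30.
Only in the second: 05:15–05:45, 14:30–15:30, 16:45–20:15.
Together these are the periods covered by exactly one.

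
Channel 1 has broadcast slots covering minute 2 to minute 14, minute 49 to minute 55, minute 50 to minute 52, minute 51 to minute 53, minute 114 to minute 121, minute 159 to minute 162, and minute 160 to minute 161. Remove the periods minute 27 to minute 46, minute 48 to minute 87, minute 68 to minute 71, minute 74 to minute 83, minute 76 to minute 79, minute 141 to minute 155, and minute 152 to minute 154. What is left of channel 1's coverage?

First set merges to minute 2 to minute 14, minute 49 to minute 55, minute 114 to minute 121, minute 159 to minute 162.
Second set merges to minute 27 to minute 46, minute 48 to minute 87, minute 141 to minute 155.
minute 2 to minute 14: nothing removed.
minute 49 to minute 55: entirely removed.
minute 114 to minute 121: nothing removed.
minute 159 to minute 162: nothing removed.

minute 2 to minute 14, minute 114 to minute 121, minute 159 to minute 162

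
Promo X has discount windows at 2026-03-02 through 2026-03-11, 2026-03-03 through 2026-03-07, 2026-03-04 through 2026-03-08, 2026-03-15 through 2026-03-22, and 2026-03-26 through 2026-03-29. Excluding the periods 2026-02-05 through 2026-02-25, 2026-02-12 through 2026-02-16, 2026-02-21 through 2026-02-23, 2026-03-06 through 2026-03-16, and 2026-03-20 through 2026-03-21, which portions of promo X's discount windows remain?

Merge the first list: 2026-03-02 through 2026-03-11, 2026-03-15 through 2026-03-22, 2026-03-26 through 2026-03-29.
Merge the second list: 2026-02-05 through 2026-02-25, 2026-03-06 through 2026-03-16, 2026-03-20 through 2026-03-21.
2026-03-02 through 2026-03-11 with B removed leaves 2026-03-02 through 2026-03-05.
2026-03-15 through 2026-03-22 with B removed leaves 2026-03-17 through 2026-03-19, 2026-03-22 through 2026-03-22.
2026-03-26 through 2026-03-29 is untouched.

2026-03-02 through 2026-03-05, 2026-03-17 through 2026-03-19, 2026-03-22 through 2026-03-22, 2026-03-26 through 2026-03-29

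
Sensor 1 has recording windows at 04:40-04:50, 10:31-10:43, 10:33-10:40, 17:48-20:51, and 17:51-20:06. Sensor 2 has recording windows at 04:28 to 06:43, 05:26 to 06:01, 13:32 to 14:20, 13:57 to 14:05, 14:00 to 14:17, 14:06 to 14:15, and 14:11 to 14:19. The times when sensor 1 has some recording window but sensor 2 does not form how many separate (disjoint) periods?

Merge the first list: 04:40–04:50, 10:31–10:43, 17:48–20:51.
Merge the second list: 04:28–06:43, 13:32–14:20.
A \ B = 10:31–10:43, 17:48–20:51.
That is 2 disjoint pieces.

2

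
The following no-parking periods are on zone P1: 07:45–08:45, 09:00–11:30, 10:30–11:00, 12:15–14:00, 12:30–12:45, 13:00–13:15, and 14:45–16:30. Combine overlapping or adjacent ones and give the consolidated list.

07:45–08:45, 09:00–11:30, 12:15–14:00, 14:45–16:30

09:00–11:30 is disjoint → start new block.
10:30–11:00 overlaps/touches 09:00–11:30 → extend to 09:00–11:30.
12:15–14:00 is disjoint → start new block.
12:30–12:45 overlaps/touches 12:15–14:00 → extend to 12:15–14:00.
13:00–13:15 overlaps/touches 12:15–14:00 → extend to 12:15–14:00.
14:45–16:30 is disjoint → start new block.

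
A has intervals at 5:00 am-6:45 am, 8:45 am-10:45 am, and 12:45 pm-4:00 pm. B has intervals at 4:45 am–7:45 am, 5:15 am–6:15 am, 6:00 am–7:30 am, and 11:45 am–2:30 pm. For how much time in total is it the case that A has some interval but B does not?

B, merged: 4:45 am–7:45 am, 11:45 am–2:30 pm.
A \ B = 8:45 am–10:45 am, 2:30 pm–4:00 pm.
Total: 2 h + 1 h 30 min = 3 h 30 min.

3 h 30 min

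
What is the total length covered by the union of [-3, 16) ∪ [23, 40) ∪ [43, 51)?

Merged: [-3, 16), [23, 40), [43, 51).
Lengths: 19 + 17 + 8 = 44.

44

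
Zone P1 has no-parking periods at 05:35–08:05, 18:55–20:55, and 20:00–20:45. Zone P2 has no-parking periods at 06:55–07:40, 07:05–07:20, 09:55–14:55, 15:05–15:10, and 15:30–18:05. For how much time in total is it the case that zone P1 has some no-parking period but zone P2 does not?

3 h 45 min

Merge the first list: 05:35–08:05, 18:55–20:55.
Merge the second list: 06:55–07:40, 09:55–14:55, 15:05–15:10, 15:30–18:05.
A \ B = 05:35–06:55, 07:40–08:05, 18:55–20:55.
Total: 1 h 20 min + 25 min + 2 h = 3 h 45 min.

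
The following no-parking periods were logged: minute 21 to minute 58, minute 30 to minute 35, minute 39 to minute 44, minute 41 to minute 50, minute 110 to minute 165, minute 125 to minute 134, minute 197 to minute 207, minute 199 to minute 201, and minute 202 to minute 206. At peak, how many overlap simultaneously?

3

At minute 41, 3 of the intervals are simultaneously active.
No point has more.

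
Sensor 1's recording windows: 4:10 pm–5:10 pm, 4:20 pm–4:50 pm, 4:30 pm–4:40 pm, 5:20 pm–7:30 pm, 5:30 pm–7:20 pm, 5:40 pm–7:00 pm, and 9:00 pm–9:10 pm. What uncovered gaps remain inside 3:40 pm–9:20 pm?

Covered (merged): 4:10 pm-5:10 pm, 5:20 pm-7:30 pm, 9:00 pm-9:10 pm.
Complement within 3:40 pm-9:20 pm: 3:40 pm-4:10 pm, 5:10 pm-5:20 pm, 7:30 pm-9:00 pm, 9:10 pm-9:20 pm.

3:40 pm-4:10 pm, 5:10 pm-5:20 pm, 7:30 pm-9:00 pm, 9:10 pm-9:20 pm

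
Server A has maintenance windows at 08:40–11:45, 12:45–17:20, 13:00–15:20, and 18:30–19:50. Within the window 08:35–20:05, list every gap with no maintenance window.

The merged coverage is 08:40–11:45, 12:45–17:20, 18:30–19:50.
Complement within 08:35–20:05: 08:35–08:40, 11:45–12:45, 17:20–18:30, 19:50–20:05.

08:35–08:40, 11:45–12:45, 17:20–18:30, 19:50–20:05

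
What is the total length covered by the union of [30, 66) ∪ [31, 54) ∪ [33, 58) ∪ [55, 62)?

36

Merged: [30, 66).
Length: 36.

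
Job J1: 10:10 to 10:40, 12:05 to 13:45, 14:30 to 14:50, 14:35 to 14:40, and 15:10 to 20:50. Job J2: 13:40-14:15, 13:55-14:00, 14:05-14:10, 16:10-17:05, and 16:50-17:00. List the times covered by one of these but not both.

A, merged: 10:10–10:40, 12:05–13:45, 14:30–14:50, 15:10–20:50.
B, merged: 13:40–14:15, 16:10–17:05.
Only in the first: 10:10–10:40, 12:05–13:40, 14:30–14:50, 15:10–16:10, 17:05–20:50.
Only in the second: 13:45–14:15.
Together these are the periods covered by exactly one.

10:10–10:40, 12:05–13:40, 13:45–14:15, 14:30–14:50, 15:10–16:10, 17:05–20:50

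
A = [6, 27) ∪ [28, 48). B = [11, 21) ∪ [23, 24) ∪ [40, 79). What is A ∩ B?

[11, 21) ∪ [23, 24) ∪ [40, 48)

[6, 27) overlaps B on [11, 21), [23, 24).
[28, 48) overlaps B on [40, 48).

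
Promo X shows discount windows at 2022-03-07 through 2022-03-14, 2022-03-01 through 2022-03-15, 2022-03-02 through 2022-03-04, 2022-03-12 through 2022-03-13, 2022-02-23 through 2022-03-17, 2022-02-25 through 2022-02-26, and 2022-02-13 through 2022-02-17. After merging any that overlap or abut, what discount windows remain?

Sort by start: 2022-02-13 through 2022-02-17, 2022-02-23 through 2022-03-17, 2022-02-25 through 2022-02-26, 2022-03-01 through 2022-03-15, 2022-03-02 through 2022-03-04, 2022-03-07 through 2022-03-14, 2022-03-12 through 2022-03-13.
2022-02-23 through 2022-03-17 is disjoint → start new block.
2022-02-25 through 2022-02-26 overlaps/touches 2022-02-23 through 2022-03-17 → extend to 2022-02-23 through 2022-03-17.
2022-03-01 through 2022-03-15 overlaps/touches 2022-02-23 through 2022-03-17 → extend to 2022-02-23 through 2022-03-17.
2022-03-02 through 2022-03-04 overlaps/touches 2022-02-23 through 2022-03-17 → extend to 2022-02-23 through 2022-03-17.
2022-03-07 through 2022-03-14 overlaps/touches 2022-02-23 through 2022-03-17 → extend to 2022-02-23 through 2022-03-17.
2022-03-12 through 2022-03-13 overlaps/touches 2022-02-23 through 2022-03-17 → extend to 2022-02-23 through 2022-03-17.

2022-02-13 through 2022-02-17, 2022-02-23 through 2022-03-17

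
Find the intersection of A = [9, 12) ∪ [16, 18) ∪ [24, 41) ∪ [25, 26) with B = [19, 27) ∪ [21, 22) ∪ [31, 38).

[24, 27) ∪ [31, 38)

A, merged: [9, 12), [16, 18), [24, 41).
B, merged: [19, 27), [31, 38).
[9, 12): no overlap with the second set.
[16, 18): no overlap with the second set.
[24, 41) meets the second set on [24, 27), [31, 38).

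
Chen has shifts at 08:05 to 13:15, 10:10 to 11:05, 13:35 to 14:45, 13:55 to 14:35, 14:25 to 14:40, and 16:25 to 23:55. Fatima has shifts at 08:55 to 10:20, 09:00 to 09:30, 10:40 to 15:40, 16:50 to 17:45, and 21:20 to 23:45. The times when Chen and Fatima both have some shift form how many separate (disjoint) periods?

First set merges to 08:05-13:15, 13:35-14:45, 16:25-23:55.
Second set merges to 08:55-10:20, 10:40-15:40, 16:50-17:45, 21:20-23:45.
A ∩ B = 08:55-10:20, 10:40-13:15, 13:35-14:45, 16:50-17:45, 21:20-23:45.
That is 5 disjoint pieces.

5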